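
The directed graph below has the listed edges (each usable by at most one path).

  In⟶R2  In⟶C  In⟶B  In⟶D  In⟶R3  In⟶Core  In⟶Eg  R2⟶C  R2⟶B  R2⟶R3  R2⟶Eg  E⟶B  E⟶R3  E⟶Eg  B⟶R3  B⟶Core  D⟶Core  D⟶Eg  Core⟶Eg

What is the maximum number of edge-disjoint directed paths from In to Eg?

Assign every edge capacity 1; by Menger, the answer equals the max flow.
Path In→Eg (+1); total 1.
Path In→R2→Eg (+1); total 2.
Path In→D→Eg (+1); total 3.
Path In→Core→Eg (+1); total 4.
No residual In→Eg path; max flow = 4.
Certifying cut of size 4: {Core→Eg, In→D, In→Eg, In→R2}.

4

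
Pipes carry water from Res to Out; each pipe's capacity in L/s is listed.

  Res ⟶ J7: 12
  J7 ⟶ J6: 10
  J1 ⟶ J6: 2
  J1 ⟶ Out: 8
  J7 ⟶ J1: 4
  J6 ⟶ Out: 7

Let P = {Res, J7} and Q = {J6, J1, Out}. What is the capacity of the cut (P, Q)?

Edges leaving {Res, J7}: J7→J6 (10), J7→J1 (4).
Cut capacity = 10 + 4 = 14.

14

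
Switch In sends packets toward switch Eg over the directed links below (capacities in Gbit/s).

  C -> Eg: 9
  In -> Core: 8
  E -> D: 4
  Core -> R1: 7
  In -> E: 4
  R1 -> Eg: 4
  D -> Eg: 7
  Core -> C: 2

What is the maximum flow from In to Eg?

Augment In→E→D→Eg: bottleneck 4, flow now 4.
Augment In→Core→R1→Eg: bottleneck 4, flow now 8.
Augment In→Core→C→Eg: bottleneck 2, flow now 10.
No augmenting path remains; maximum flow = 10.
In the residual graph, reachable from In: {In, Core, R1}.
Min-cut edges: In→E (4), Core→C (2), R1→Eg (4); capacity 4 + 2 + 4 = 10.
This cut is saturated, so no flow can exceed 10.

10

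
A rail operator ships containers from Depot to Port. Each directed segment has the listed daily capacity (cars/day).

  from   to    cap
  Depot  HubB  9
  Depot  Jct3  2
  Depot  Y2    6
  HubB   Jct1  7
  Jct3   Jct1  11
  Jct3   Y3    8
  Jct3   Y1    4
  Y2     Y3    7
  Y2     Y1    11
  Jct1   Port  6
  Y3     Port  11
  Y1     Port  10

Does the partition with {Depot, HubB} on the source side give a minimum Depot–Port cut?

No — its capacity is 15, but the minimum cut has capacity 14.

Given cut capacity: 2 + 6 + 7 = 15.
Augment Depot→HubB→Jct1→Port: bottleneck 6, flow now 6.
Augment Depot→Jct3→Y3→Port: bottleneck 2, flow now 8.
Augment Depot→Y2→Y3→Port: bottleneck 6, flow now 14.
No augmenting path remains; maximum flow = 14.
In the residual graph, reachable from Depot: {Depot, HubB, Jct1}.
Min-cut edges: Depot→Jct3 (2), Depot→Y2 (6), Jct1→Port (6); capacity 2 + 6 + 6 = 14.
Cut capacity 15 exceeds the max flow 14, so it is not minimum.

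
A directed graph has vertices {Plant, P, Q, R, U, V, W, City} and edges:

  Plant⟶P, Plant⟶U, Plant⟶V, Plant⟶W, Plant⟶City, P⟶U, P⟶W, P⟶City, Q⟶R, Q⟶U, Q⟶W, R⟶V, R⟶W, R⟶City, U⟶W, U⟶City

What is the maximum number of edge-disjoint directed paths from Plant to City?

Assign every edge capacity 1; by Menger, the answer equals the max flow.
Path Plant→City (+1); total 1.
Path Plant→P→City (+1); total 2.
Path Plant→U→City (+1); total 3.
No residual Plant→City path; max flow = 3.
Certifying cut of size 3: {Plant→City, Plant→P, Plant→U}.

3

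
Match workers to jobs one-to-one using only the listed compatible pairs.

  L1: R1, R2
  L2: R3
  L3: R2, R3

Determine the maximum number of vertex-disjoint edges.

Unit-capacity flow: source→left, listed edges, right→sink; max matching = max flow.
Augmenting path L1→R1 (+1); matched 1.
Augmenting path L2→R3 (+1); matched 2.
Augmenting path L3→R2 (+1); matched 3.
No augmenting path remains; maximum matching = 3.
König certificate: {L1, L2, L3} is a vertex cover of size 3 (every listed pair touches it), so no matching can be larger.

3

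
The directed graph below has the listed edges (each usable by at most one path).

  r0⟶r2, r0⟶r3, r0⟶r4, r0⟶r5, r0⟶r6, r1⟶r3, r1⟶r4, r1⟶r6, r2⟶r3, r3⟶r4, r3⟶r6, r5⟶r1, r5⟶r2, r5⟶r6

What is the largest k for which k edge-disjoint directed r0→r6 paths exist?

3

Assign every edge capacity 1; by Menger, the answer equals the max flow.
Path r0→r6 (+1); total 1.
Path r0→r3→r6 (+1); total 2.
Path r0→r5→r6 (+1); total 3.
No residual r0→r6 path; max flow = 3.
Certifying cut of size 3: {r0→r5, r0→r6, r3→r6}.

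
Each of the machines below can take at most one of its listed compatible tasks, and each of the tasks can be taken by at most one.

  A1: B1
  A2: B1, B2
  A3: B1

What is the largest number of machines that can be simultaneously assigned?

2

Unit-capacity flow: source→left, listed edges, right→sink; max matching = max flow.
Augmenting path A1→B1 (+1); matched 1.
Augmenting path A2→B2 (+1); matched 2.
No augmenting path remains; maximum matching = 2.
König certificate: {A2, B1} is a vertex cover of size 2 (every listed pair touches it), so no matching can be larger.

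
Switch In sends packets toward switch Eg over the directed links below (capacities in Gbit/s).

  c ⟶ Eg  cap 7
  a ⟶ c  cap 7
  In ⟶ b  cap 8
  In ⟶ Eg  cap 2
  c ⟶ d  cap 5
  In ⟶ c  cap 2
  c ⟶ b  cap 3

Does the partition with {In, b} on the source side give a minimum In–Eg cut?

Yes — it is a minimum cut (capacity 4).

Given cut capacity: 2 + 2 = 4.
Augment In→Eg: bottleneck 2, flow now 2.
Augment In→c→Eg: bottleneck 2, flow now 4.
No augmenting path remains; maximum flow = 4.
Cut capacity 4 equals the max flow, so it is a minimum cut.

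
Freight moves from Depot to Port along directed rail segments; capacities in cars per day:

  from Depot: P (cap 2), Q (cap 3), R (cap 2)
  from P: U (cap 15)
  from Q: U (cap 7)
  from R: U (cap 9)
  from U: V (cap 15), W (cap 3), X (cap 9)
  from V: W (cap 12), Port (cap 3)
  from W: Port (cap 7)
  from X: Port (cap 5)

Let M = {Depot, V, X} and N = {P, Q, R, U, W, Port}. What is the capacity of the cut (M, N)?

27

Edges leaving {Depot, V, X}: Depot→P (2), Depot→Q (3), Depot→R (2), V→W (12), V→Port (3), X→Port (5).
Cut capacity = 2 + 3 + 2 + 12 + 3 + 5 = 27.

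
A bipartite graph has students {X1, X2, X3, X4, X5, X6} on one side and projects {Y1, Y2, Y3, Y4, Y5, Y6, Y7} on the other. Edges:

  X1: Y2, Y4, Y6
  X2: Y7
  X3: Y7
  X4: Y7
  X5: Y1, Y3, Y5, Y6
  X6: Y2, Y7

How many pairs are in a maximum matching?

4

Unit-capacity flow: source→left, listed edges, right→sink; max matching = max flow.
Augmenting path X1→Y2 (+1); matched 1.
Augmenting path X2→Y7 (+1); matched 2.
Augmenting path X5→Y1 (+1); matched 3.
Augmenting path X6→Y2→X1→Y4 (+1); matched 4.
No augmenting path remains; maximum matching = 4.
König certificate: {X1, X5, X6, Y7} is a vertex cover of size 4 (every listed pair touches it), so no matching can be larger.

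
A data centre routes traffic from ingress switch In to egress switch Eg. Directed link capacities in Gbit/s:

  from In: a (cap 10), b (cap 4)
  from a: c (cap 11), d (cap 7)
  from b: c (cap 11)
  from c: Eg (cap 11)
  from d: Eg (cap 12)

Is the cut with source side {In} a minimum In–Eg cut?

Yes — it is a minimum cut (capacity 14).

Given cut capacity: 10 + 4 = 14.
Augment In→a→c→Eg: bottleneck 10, flow now 10.
Augment In→b→c→Eg: bottleneck 1, flow now 11.
Augment In→b→c→a→d→Eg: bottleneck 3, flow now 14. (uses reverse residual edge)
No augmenting path remains; maximum flow = 14.
Cut capacity 14 equals the max flow, so it is a minimum cut.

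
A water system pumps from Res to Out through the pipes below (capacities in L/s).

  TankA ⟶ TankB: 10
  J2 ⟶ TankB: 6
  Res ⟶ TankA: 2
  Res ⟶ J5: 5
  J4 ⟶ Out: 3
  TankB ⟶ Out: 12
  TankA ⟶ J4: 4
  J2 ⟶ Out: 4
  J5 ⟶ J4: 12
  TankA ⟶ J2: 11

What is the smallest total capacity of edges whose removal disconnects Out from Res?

5

Augment Res→TankA→J4→Out: bottleneck 2, flow now 2.
Augment Res→J5→J4→Out: bottleneck 1, flow now 3.
Augment Res→J5→J4→TankA→TankB→Out: bottleneck 2, flow now 5. (uses reverse residual edge)
No augmenting path remains; maximum flow = 5.
By max-flow min-cut, the minimum cut capacity equals the max flow.
In the residual graph, reachable from Res: {Res, J5, J4}.
Min-cut edges: Res→TankA (2), J4→Out (3); capacity 2 + 3 = 5.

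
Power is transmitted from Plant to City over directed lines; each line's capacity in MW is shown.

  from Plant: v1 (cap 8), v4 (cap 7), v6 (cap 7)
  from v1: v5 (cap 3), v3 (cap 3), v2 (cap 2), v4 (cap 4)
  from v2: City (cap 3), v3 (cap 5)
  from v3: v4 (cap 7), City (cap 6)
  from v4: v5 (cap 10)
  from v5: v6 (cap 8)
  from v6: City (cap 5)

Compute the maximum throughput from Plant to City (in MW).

10

Augment Plant→v6→City: bottleneck 5, flow now 5.
Augment Plant→v1→v2→City: bottleneck 2, flow now 7.
Augment Plant→v1→v3→City: bottleneck 3, flow now 10.
No augmenting path remains; maximum flow = 10.
In the residual graph, reachable from Plant: {Plant, v1, v4, v5, v6}.
Min-cut edges: v1→v2 (2), v1→v3 (3), v6→City (5); capacity 2 + 3 + 5 = 10.
This cut is saturated, so no flow can exceed 10.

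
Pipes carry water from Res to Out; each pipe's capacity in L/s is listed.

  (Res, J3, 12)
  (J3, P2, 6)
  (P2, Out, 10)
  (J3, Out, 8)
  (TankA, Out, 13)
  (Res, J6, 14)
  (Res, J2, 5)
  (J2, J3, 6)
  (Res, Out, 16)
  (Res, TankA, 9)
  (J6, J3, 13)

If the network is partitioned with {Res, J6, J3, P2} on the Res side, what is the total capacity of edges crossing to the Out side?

48

Edges leaving {Res, J6, J3, P2}: Res→J2 (5), Res→TankA (9), Res→Out (16), J3→Out (8), P2→Out (10).
Cut capacity = 5 + 9 + 16 + 8 + 10 = 48.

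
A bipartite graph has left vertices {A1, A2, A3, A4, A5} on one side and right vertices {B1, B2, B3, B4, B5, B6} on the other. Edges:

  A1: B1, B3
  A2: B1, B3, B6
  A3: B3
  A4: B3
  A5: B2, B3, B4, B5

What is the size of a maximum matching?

4

Unit-capacity flow: source→left, listed edges, right→sink; max matching = max flow.
Augmenting path A1→B1 (+1); matched 1.
Augmenting path A2→B3 (+1); matched 2.
Augmenting path A5→B2 (+1); matched 3.
Augmenting path A3→B3→A2→B6 (+1); matched 4.
No augmenting path remains; maximum matching = 4.
König certificate: {A1, A2, A5, B3} is a vertex cover of size 4 (every listed pair touches it), so no matching can be larger.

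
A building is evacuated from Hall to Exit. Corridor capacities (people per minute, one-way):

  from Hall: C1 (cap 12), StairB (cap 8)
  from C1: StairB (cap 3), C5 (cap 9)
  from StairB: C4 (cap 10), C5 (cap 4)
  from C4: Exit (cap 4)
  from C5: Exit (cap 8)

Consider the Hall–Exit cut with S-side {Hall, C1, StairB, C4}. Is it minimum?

Given cut capacity: 9 + 4 + 4 = 17.
Augment Hall→C1→C5→Exit: bottleneck 8, flow now 8.
Augment Hall→StairB→C4→Exit: bottleneck 4, flow now 12.
No augmenting path remains; maximum flow = 12.
In the residual graph, reachable from Hall: {Hall, C1, StairB, C4, C5}.
Min-cut edges: C4→Exit (4), C5→Exit (8); capacity 4 + 8 = 12.
Cut capacity 17 exceeds the max flow 12, so it is not minimum.

No — its capacity is 17, but the minimum cut has capacity 12.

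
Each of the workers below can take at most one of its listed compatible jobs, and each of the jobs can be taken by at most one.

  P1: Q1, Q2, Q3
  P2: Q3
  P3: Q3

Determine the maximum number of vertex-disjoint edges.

Unit-capacity flow: source→left, listed edges, right→sink; max matching = max flow.
Augmenting path P1→Q1 (+1); matched 1.
Augmenting path P2→Q3 (+1); matched 2.
No augmenting path remains; maximum matching = 2.
König certificate: {P1, Q3} is a vertex cover of size 2 (every listed pair touches it), so no matching can be larger.

2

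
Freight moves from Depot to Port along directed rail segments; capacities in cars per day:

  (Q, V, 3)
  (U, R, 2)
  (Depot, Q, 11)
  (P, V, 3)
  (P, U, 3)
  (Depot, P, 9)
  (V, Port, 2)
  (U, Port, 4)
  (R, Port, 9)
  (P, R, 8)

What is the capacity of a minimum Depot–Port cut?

11

Augment Depot→P→R→Port: bottleneck 8, flow now 8.
Augment Depot→P→U→Port: bottleneck 1, flow now 9.
Augment Depot→Q→V→Port: bottleneck 2, flow now 11.
No augmenting path remains; maximum flow = 11.
By max-flow min-cut, the minimum cut capacity equals the max flow.
In the residual graph, reachable from Depot: {Depot, Q, V}.
Min-cut edges: Depot→P (9), V→Port (2); capacity 9 + 2 = 11.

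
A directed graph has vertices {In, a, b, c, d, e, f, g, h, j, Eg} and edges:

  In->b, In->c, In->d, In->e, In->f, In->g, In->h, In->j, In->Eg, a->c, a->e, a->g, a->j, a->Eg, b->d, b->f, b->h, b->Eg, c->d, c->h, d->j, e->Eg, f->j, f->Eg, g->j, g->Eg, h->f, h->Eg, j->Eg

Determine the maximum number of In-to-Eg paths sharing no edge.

Assign every edge capacity 1; by Menger, the answer equals the max flow.
Path In→Eg (+1); total 1.
Path In→b→Eg (+1); total 2.
Path In→e→Eg (+1); total 3.
Path In→f→Eg (+1); total 4.
Path In→g→Eg (+1); total 5.
Path In→h→Eg (+1); total 6.
Path In→j→Eg (+1); total 7.
No residual In→Eg path; max flow = 7.
Certifying cut of size 7: {In→Eg, In→b, In→e, In→g, f→Eg, h→Eg, j→Eg}.

7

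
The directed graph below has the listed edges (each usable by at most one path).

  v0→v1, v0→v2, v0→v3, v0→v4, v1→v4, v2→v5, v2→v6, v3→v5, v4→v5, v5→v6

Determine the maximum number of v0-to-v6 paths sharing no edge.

Assign every edge capacity 1; by Menger, the answer equals the max flow.
Path v0→v2→v6 (+1); total 1.
Path v0→v3→v5→v6 (+1); total 2.
No residual v0→v6 path; max flow = 2.
Certifying cut of size 2: {v0→v2, v5→v6}.

2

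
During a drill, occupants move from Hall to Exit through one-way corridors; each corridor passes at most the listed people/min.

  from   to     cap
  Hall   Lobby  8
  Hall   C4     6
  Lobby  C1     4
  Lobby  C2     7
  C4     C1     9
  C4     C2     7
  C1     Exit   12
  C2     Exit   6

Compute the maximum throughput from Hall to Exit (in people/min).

Augment Hall→Lobby→C1→Exit: bottleneck 4, flow now 4.
Augment Hall→Lobby→C2→Exit: bottleneck 4, flow now 8.
Augment Hall→C4→C1→Exit: bottleneck 6, flow now 14.
No augmenting path remains; maximum flow = 14.
In the residual graph, reachable from Hall: {Hall}.
Min-cut edges: Hall→Lobby (8), Hall→C4 (6); capacity 8 + 6 = 14.
This cut is saturated, so no flow can exceed 14.

14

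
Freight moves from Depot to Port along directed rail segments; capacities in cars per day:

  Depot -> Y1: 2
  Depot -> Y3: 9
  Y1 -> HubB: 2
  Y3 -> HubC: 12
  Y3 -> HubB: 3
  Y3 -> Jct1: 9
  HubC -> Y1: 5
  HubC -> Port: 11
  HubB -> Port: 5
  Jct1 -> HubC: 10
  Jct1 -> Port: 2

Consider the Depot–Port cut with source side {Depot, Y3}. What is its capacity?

Edges leaving {Depot, Y3}: Depot→Y1 (2), Y3→HubC (12), Y3→HubB (3), Y3→Jct1 (9).
Cut capacity = 2 + 12 + 3 + 9 = 26.

26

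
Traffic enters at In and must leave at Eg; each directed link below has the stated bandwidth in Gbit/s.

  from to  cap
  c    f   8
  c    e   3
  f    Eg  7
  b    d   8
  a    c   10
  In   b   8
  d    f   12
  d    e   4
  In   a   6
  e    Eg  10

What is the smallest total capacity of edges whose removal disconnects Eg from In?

Augment In→a→c→e→Eg: bottleneck 3, flow now 3.
Augment In→a→c→f→Eg: bottleneck 3, flow now 6.
Augment In→b→d→e→Eg: bottleneck 4, flow now 10.
Augment In→b→d→f→Eg: bottleneck 4, flow now 14.
No augmenting path remains; maximum flow = 14.
By max-flow min-cut, the minimum cut capacity equals the max flow.
In the residual graph, reachable from In: {In}.
Min-cut edges: In→a (6), In→b (8); capacity 6 + 8 = 14.

14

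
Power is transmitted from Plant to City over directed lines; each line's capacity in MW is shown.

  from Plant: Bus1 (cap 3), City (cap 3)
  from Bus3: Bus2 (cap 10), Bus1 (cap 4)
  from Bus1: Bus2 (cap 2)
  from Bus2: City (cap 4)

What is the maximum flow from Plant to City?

5

Augment Plant→City: bottleneck 3, flow now 3.
Augment Plant→Bus1→Bus2→City: bottleneck 2, flow now 5.
No augmenting path remains; maximum flow = 5.
In the residual graph, reachable from Plant: {Plant, Bus1}.
Min-cut edges: Plant→City (3), Bus1→Bus2 (2); capacity 3 + 2 = 5.
This cut is saturated, so no flow can exceed 5.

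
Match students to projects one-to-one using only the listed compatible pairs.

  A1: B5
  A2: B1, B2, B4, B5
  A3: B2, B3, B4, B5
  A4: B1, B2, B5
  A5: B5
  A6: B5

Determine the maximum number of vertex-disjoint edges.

4

Unit-capacity flow: source→left, listed edges, right→sink; max matching = max flow.
Augmenting path A1→B5 (+1); matched 1.
Augmenting path A2→B1 (+1); matched 2.
Augmenting path A3→B2 (+1); matched 3.
Augmenting path A4→B1→A2→B4 (+1); matched 4.
No augmenting path remains; maximum matching = 4.
König certificate: {A2, A3, A4, B5} is a vertex cover of size 4 (every listed pair touches it), so no matching can be larger.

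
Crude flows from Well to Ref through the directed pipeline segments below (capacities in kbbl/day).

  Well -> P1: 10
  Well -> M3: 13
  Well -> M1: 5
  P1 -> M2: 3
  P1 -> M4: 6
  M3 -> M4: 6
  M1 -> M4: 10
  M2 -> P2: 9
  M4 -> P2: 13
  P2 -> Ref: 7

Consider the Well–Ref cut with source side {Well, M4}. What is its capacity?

41

Edges leaving {Well, M4}: Well→P1 (10), Well→M3 (13), Well→M1 (5), M4→P2 (13).
Cut capacity = 10 + 13 + 5 + 13 = 41.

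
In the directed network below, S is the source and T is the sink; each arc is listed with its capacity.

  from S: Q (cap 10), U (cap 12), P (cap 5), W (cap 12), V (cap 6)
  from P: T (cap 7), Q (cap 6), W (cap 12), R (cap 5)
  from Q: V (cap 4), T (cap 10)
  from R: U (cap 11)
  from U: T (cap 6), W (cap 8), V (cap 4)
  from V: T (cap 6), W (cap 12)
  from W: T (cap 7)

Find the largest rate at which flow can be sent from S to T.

Augment S→P→T: bottleneck 5, flow now 5.
Augment S→Q→T: bottleneck 10, flow now 15.
Augment S→U→T: bottleneck 6, flow now 21.
Augment S→V→T: bottleneck 6, flow now 27.
Augment S→W→T: bottleneck 7, flow now 34.
No augmenting path remains; maximum flow = 34.
In the residual graph, reachable from S: {S, U, V, W}.
Min-cut edges: S→P (5), S→Q (10), U→T (6), V→T (6), W→T (7); capacity 5 + 10 + 6 + 6 + 7 = 34.
This cut is saturated, so no flow can exceed 34.

34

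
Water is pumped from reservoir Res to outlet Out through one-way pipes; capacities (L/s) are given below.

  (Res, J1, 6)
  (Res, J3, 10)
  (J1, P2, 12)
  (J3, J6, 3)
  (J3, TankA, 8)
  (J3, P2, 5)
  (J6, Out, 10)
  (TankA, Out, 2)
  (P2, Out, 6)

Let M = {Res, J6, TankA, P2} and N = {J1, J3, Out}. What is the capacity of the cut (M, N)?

Edges leaving {Res, J6, TankA, P2}: Res→J1 (6), Res→J3 (10), J6→Out (10), TankA→Out (2), P2→Out (6).
Cut capacity = 6 + 10 + 10 + 2 + 6 = 34.

34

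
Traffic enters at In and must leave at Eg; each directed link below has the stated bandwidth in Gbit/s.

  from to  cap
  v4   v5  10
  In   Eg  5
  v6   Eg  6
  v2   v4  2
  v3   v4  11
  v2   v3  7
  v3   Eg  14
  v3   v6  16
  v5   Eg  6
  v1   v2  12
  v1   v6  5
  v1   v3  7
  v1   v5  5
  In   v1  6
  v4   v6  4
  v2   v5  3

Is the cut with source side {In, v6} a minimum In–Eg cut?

Given cut capacity: 6 + 5 + 6 = 17.
Augment In→Eg: bottleneck 5, flow now 5.
Augment In→v1→v3→Eg: bottleneck 6, flow now 11.
No augmenting path remains; maximum flow = 11.
In the residual graph, reachable from In: {In}.
Min-cut edges: In→v1 (6), In→Eg (5); capacity 6 + 5 = 11.
Cut capacity 17 exceeds the max flow 11, so it is not minimum.

No — its capacity is 17, but the minimum cut has capacity 11.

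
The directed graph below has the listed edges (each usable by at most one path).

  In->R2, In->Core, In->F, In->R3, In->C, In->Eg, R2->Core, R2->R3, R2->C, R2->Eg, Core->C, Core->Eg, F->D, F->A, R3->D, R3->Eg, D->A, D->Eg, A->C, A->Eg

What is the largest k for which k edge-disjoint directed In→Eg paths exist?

Assign every edge capacity 1; by Menger, the answer equals the max flow.
Path In→Eg (+1); total 1.
Path In→R2→Eg (+1); total 2.
Path In→Core→Eg (+1); total 3.
Path In→R3→Eg (+1); total 4.
Path In→F→D→Eg (+1); total 5.
No residual In→Eg path; max flow = 5.
Certifying cut of size 5: {In→Core, In→Eg, In→F, In→R2, In→R3}.

5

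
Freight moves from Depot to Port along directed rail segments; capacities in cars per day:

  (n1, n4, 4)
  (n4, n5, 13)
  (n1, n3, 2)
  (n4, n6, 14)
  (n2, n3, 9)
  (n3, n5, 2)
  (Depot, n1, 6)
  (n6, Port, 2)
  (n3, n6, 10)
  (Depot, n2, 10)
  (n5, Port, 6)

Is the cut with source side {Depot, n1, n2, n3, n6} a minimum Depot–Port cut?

Yes — it is a minimum cut (capacity 8).

Given cut capacity: 4 + 2 + 2 = 8.
Augment Depot→n1→n3→n5→Port: bottleneck 2, flow now 2.
Augment Depot→n1→n4→n5→Port: bottleneck 4, flow now 6.
Augment Depot→n2→n3→n6→Port: bottleneck 2, flow now 8.
No augmenting path remains; maximum flow = 8.
Cut capacity 8 equals the max flow, so it is a minimum cut.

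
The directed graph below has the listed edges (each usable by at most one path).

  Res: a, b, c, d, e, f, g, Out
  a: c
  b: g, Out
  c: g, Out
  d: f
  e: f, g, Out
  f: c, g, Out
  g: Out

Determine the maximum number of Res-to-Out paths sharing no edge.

Assign every edge capacity 1; by Menger, the answer equals the max flow.
Path Res→Out (+1); total 1.
Path Res→b→Out (+1); total 2.
Path Res→c→Out (+1); total 3.
Path Res→e→Out (+1); total 4.
Path Res→f→Out (+1); total 5.
Path Res→g→Out (+1); total 6.
No residual Res→Out path; max flow = 6.
Certifying cut of size 6: {Res→Out, Res→b, Res→e, c→Out, f→Out, g→Out}.

6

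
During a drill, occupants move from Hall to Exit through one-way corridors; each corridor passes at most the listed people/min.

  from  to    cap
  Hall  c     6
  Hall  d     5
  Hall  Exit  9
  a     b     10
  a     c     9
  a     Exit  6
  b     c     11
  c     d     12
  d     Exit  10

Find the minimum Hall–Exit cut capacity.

Augment Hall→Exit: bottleneck 9, flow now 9.
Augment Hall→d→Exit: bottleneck 5, flow now 14.
Augment Hall→c→d→Exit: bottleneck 5, flow now 19.
No augmenting path remains; maximum flow = 19.
By max-flow min-cut, the minimum cut capacity equals the max flow.
In the residual graph, reachable from Hall: {Hall, c, d}.
Min-cut edges: Hall→Exit (9), d→Exit (10); capacity 9 + 10 = 19.

19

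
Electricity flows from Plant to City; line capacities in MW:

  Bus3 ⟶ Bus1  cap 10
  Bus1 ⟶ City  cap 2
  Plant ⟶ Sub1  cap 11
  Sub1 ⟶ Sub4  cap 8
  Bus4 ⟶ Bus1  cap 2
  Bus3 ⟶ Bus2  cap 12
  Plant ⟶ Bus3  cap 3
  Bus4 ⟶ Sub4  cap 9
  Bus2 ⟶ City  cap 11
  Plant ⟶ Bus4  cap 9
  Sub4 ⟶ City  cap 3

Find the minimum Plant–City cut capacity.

Augment Plant→Bus3→Bus2→City: bottleneck 3, flow now 3.
Augment Plant→Bus4→Bus1→City: bottleneck 2, flow now 5.
Augment Plant→Bus4→Sub4→City: bottleneck 3, flow now 8.
No augmenting path remains; maximum flow = 8.
By max-flow min-cut, the minimum cut capacity equals the max flow.
In the residual graph, reachable from Plant: {Plant, Bus4, Sub1, Sub4}.
Min-cut edges: Plant→Bus3 (3), Bus4→Bus1 (2), Sub4→City (3); capacity 3 + 2 + 3 = 8.

8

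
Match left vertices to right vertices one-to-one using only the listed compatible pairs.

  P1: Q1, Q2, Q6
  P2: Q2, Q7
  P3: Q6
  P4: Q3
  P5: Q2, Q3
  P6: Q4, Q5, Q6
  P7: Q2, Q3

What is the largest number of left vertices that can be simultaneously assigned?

Unit-capacity flow: source→left, listed edges, right→sink; max matching = max flow.
Augmenting path P1→Q1 (+1); matched 1.
Augmenting path P2→Q2 (+1); matched 2.
Augmenting path P3→Q6 (+1); matched 3.
Augmenting path P4→Q3 (+1); matched 4.
Augmenting path P6→Q4 (+1); matched 5.
Augmenting path P5→Q2→P2→Q7 (+1); matched 6.
No augmenting path remains; maximum matching = 6.
König certificate: {P1, P2, P3, P6, Q2, Q3} is a vertex cover of size 6 (every listed pair touches it), so no matching can be larger.

6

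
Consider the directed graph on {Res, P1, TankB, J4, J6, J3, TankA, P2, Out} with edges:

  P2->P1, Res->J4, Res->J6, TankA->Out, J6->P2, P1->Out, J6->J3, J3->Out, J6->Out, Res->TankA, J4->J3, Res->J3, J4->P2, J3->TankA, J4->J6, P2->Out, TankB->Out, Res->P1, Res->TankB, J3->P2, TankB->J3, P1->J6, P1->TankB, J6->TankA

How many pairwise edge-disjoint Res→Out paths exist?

Assign every edge capacity 1; by Menger, the answer equals the max flow.
Path Res→P1→Out (+1); total 1.
Path Res→TankB→Out (+1); total 2.
Path Res→J6→Out (+1); total 3.
Path Res→J3→Out (+1); total 4.
Path Res→TankA→Out (+1); total 5.
Path Res→J4→P2→Out (+1); total 6.
No residual Res→Out path; max flow = 6.
Certifying cut of size 6: {Res→J3, Res→J4, Res→J6, Res→P1, Res→TankA, Res→TankB}.

6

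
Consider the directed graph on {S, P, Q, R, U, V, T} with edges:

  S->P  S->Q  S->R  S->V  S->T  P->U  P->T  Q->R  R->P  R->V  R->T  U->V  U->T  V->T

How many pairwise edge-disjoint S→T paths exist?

Assign every edge capacity 1; by Menger, the answer equals the max flow.
Path S→T (+1); total 1.
Path S→P→T (+1); total 2.
Path S→R→T (+1); total 3.
Path S→V→T (+1); total 4.
Path S→Q→R→P→U→T (+1); total 5.
No residual S→T path; max flow = 5.
Certifying cut of size 5: {S→P, S→Q, S→R, S→T, S→V}.

5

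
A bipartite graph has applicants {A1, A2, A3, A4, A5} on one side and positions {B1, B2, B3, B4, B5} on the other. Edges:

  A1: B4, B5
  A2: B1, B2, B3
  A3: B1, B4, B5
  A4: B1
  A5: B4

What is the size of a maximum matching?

4

Unit-capacity flow: source→left, listed edges, right→sink; max matching = max flow.
Augmenting path A1→B4 (+1); matched 1.
Augmenting path A2→B1 (+1); matched 2.
Augmenting path A3→B5 (+1); matched 3.
Augmenting path A4→B1→A2→B2 (+1); matched 4.
No augmenting path remains; maximum matching = 4.
König certificate: {A2, B1, B4, B5} is a vertex cover of size 4 (every listed pair touches it), so no matching can be larger.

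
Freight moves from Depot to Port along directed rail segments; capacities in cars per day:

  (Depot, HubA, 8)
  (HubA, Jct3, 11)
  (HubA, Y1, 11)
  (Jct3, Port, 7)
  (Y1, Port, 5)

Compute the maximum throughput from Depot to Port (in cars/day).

Augment Depot→HubA→Jct3→Port: bottleneck 7, flow now 7.
Augment Depot→HubA→Y1→Port: bottleneck 1, flow now 8.
No augmenting path remains; maximum flow = 8.
In the residual graph, reachable from Depot: {Depot}.
Min-cut edges: Depot→HubA (8); capacity 8 = 8.
This cut is saturated, so no flow can exceed 8.

8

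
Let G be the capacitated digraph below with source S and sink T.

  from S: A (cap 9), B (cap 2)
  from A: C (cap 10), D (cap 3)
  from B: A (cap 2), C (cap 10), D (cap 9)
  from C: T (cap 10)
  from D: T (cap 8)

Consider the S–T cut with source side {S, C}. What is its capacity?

21

Edges leaving {S, C}: S→A (9), S→B (2), C→T (10).
Cut capacity = 9 + 2 + 10 = 21.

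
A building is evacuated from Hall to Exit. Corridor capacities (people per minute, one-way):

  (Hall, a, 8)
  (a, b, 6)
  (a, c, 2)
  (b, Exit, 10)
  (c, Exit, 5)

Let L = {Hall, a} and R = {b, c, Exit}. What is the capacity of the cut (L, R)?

Edges leaving {Hall, a}: a→b (6), a→c (2).
Cut capacity = 6 + 2 = 8.

8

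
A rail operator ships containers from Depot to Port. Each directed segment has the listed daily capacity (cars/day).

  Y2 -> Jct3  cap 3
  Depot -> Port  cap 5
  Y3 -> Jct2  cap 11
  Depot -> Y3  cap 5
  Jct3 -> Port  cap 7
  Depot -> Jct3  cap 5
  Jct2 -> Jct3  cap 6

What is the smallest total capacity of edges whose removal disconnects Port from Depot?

12

Augment Depot→Port: bottleneck 5, flow now 5.
Augment Depot→Jct3→Port: bottleneck 5, flow now 10.
Augment Depot→Y3→Jct2→Jct3→Port: bottleneck 2, flow now 12.
No augmenting path remains; maximum flow = 12.
By max-flow min-cut, the minimum cut capacity equals the max flow.
In the residual graph, reachable from Depot: {Depot, Y3, Jct2, Jct3}.
Min-cut edges: Depot→Port (5), Jct3→Port (7); capacity 5 + 7 = 12.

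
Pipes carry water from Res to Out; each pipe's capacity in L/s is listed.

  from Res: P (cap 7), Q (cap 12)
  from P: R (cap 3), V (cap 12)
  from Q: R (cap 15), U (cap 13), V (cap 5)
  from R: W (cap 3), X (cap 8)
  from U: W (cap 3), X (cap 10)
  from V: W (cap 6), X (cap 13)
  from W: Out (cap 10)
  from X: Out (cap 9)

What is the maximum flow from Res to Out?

19

Augment Res→P→R→W→Out: bottleneck 3, flow now 3.
Augment Res→P→V→W→Out: bottleneck 4, flow now 7.
Augment Res→Q→R→X→Out: bottleneck 8, flow now 15.
Augment Res→Q→U→W→Out: bottleneck 3, flow now 18.
Augment Res→Q→U→X→Out: bottleneck 1, flow now 19.
No augmenting path remains; maximum flow = 19.
In the residual graph, reachable from Res: {Res}.
Min-cut edges: Res→P (7), Res→Q (12); capacity 7 + 12 = 19.
This cut is saturated, so no flow can exceed 19.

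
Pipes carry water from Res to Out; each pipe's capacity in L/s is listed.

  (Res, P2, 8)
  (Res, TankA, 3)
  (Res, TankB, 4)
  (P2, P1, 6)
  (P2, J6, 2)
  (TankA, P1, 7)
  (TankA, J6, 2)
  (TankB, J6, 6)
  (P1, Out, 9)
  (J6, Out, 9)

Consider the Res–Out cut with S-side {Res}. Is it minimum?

Yes — it is a minimum cut (capacity 15).

Given cut capacity: 8 + 3 + 4 = 15.
Augment Res→P2→P1→Out: bottleneck 6, flow now 6.
Augment Res→P2→J6→Out: bottleneck 2, flow now 8.
Augment Res→TankA→P1→Out: bottleneck 3, flow now 11.
Augment Res→TankB→J6→Out: bottleneck 4, flow now 15.
No augmenting path remains; maximum flow = 15.
Cut capacity 15 equals the max flow, so it is a minimum cut.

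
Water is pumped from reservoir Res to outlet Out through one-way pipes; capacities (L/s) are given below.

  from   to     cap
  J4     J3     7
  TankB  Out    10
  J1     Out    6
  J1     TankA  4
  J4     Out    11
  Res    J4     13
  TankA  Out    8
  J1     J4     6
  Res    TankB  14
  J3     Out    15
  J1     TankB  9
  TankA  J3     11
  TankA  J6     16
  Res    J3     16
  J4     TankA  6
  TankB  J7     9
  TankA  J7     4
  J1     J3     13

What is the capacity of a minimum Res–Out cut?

38

Augment Res→J4→Out: bottleneck 11, flow now 11.
Augment Res→TankB→Out: bottleneck 10, flow now 21.
Augment Res→J3→Out: bottleneck 15, flow now 36.
Augment Res→J4→TankA→Out: bottleneck 2, flow now 38.
No augmenting path remains; maximum flow = 38.
By max-flow min-cut, the minimum cut capacity equals the max flow.
In the residual graph, reachable from Res: {Res, TankB, J3, J7}.
Min-cut edges: Res→J4 (13), TankB→Out (10), J3→Out (15); capacity 13 + 10 + 15 = 38.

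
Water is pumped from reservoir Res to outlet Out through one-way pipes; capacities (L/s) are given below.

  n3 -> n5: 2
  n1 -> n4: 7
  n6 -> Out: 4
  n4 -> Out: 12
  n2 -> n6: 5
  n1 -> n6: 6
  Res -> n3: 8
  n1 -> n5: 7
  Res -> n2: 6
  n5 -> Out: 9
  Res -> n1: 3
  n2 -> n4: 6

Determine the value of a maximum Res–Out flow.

Augment Res→n1→n4→Out: bottleneck 3, flow now 3.
Augment Res→n2→n4→Out: bottleneck 6, flow now 9.
Augment Res→n3→n5→Out: bottleneck 2, flow now 11.
No augmenting path remains; maximum flow = 11.
In the residual graph, reachable from Res: {Res, n3}.
Min-cut edges: Res→n1 (3), Res→n2 (6), n3→n5 (2); capacity 3 + 6 + 2 = 11.
This cut is saturated, so no flow can exceed 11.

11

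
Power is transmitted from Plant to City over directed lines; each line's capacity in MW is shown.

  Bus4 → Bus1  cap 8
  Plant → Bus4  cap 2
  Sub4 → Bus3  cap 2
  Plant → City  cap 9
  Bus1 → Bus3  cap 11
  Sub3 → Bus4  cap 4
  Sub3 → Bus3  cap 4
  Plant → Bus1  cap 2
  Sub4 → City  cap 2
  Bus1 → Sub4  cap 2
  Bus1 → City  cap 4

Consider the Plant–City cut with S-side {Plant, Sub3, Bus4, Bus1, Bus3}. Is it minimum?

Given cut capacity: 9 + 2 + 4 = 15.
Augment Plant→City: bottleneck 9, flow now 9.
Augment Plant→Bus1→City: bottleneck 2, flow now 11.
Augment Plant→Bus4→Bus1→City: bottleneck 2, flow now 13.
No augmenting path remains; maximum flow = 13.
In the residual graph, reachable from Plant: {Plant}.
Min-cut edges: Plant→Bus4 (2), Plant→Bus1 (2), Plant→City (9); capacity 2 + 2 + 9 = 13.
Cut capacity 15 exceeds the max flow 13, so it is not minimum.

No — its capacity is 15, but the minimum cut has capacity 13.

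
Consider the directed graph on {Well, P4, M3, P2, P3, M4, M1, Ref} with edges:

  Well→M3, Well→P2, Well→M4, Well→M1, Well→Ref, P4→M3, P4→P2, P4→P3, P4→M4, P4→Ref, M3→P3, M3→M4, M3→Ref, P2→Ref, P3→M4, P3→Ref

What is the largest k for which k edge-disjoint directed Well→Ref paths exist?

3

Assign every edge capacity 1; by Menger, the answer equals the max flow.
Path Well→Ref (+1); total 1.
Path Well→M3→Ref (+1); total 2.
Path Well→P2→Ref (+1); total 3.
No residual Well→Ref path; max flow = 3.
Certifying cut of size 3: {Well→M3, Well→P2, Well→Ref}.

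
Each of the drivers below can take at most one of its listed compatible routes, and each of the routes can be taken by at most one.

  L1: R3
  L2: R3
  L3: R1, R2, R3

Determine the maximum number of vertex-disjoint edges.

Unit-capacity flow: source→left, listed edges, right→sink; max matching = max flow.
Augmenting path L1→R3 (+1); matched 1.
Augmenting path L3→R1 (+1); matched 2.
No augmenting path remains; maximum matching = 2.
König certificate: {L3, R3} is a vertex cover of size 2 (every listed pair touches it), so no matching can be larger.

2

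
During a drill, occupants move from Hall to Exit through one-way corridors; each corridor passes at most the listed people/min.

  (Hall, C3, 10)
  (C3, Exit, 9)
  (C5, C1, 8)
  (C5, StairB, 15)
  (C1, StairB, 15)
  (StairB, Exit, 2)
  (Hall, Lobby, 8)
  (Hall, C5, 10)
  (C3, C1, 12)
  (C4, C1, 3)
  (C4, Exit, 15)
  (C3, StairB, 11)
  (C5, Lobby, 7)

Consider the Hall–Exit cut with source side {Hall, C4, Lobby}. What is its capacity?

Edges leaving {Hall, C4, Lobby}: Hall→C3 (10), Hall→C5 (10), C4→C1 (3), C4→Exit (15).
Cut capacity = 10 + 10 + 3 + 15 = 38.

38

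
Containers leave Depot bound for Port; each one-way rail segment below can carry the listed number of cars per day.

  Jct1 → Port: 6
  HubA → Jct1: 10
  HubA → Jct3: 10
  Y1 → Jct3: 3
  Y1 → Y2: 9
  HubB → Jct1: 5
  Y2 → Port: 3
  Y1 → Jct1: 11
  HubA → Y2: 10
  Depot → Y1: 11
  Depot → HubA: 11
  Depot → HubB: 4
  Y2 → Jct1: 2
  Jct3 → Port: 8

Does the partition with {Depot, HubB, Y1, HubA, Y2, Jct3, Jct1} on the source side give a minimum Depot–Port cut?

Yes — it is a minimum cut (capacity 17).

Given cut capacity: 3 + 8 + 6 = 17.
Augment Depot→HubB→Jct1→Port: bottleneck 4, flow now 4.
Augment Depot→Y1→Y2→Port: bottleneck 3, flow now 7.
Augment Depot→Y1→Jct3→Port: bottleneck 3, flow now 10.
Augment Depot→Y1→Jct1→Port: bottleneck 2, flow now 12.
Augment Depot→HubA→Jct3→Port: bottleneck 5, flow now 17.
No augmenting path remains; maximum flow = 17.
Cut capacity 17 equals the max flow, so it is a minimum cut.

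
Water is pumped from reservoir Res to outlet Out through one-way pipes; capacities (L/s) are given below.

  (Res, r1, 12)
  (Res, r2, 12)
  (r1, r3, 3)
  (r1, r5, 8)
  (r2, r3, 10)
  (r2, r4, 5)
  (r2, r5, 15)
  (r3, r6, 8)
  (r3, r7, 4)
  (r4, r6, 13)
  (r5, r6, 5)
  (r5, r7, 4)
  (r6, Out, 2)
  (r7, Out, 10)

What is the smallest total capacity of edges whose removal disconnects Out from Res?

10

Augment Res→r1→r3→r6→Out: bottleneck 2, flow now 2.
Augment Res→r1→r3→r7→Out: bottleneck 1, flow now 3.
Augment Res→r1→r5→r7→Out: bottleneck 4, flow now 7.
Augment Res→r2→r3→r7→Out: bottleneck 3, flow now 10.
No augmenting path remains; maximum flow = 10.
By max-flow min-cut, the minimum cut capacity equals the max flow.
In the residual graph, reachable from Res: {Res, r1, r2, r3, r4, r5, r6}.
Min-cut edges: r3→r7 (4), r5→r7 (4), r6→Out (2); capacity 4 + 4 + 2 = 10.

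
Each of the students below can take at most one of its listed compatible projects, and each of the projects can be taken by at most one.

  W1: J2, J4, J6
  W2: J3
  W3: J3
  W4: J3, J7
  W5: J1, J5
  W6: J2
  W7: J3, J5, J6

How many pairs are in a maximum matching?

Unit-capacity flow: source→left, listed edges, right→sink; max matching = max flow.
Augmenting path W1→J2 (+1); matched 1.
Augmenting path W2→J3 (+1); matched 2.
Augmenting path W4→J7 (+1); matched 3.
Augmenting path W5→J1 (+1); matched 4.
Augmenting path W7→J5 (+1); matched 5.
Augmenting path W6→J2→W1→J4 (+1); matched 6.
No augmenting path remains; maximum matching = 6.
König certificate: {W1, W4, W5, W6, W7, J3} is a vertex cover of size 6 (every listed pair touches it), so no matching can be larger.

6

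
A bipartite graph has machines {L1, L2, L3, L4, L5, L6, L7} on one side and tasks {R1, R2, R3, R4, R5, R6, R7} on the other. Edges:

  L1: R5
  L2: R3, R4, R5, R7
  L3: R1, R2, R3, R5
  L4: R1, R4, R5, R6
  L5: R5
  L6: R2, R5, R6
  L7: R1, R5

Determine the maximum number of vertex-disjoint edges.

Unit-capacity flow: source→left, listed edges, right→sink; max matching = max flow.
Augmenting path L1→R5 (+1); matched 1.
Augmenting path L2→R3 (+1); matched 2.
Augmenting path L3→R1 (+1); matched 3.
Augmenting path L4→R4 (+1); matched 4.
Augmenting path L6→R2 (+1); matched 5.
Augmenting path L7→R1→L3→R2→L6→R6 (+1); matched 6.
No augmenting path remains; maximum matching = 6.
König certificate: {L2, L3, L4, L6, L7, R5} is a vertex cover of size 6 (every listed pair touches it), so no matching can be larger.

6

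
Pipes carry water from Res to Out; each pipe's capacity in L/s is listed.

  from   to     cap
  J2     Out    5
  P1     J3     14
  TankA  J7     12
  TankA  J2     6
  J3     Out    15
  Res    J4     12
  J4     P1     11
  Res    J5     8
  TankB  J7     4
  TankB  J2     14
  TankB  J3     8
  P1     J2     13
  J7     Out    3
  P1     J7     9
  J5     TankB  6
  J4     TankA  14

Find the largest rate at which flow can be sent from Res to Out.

18

Augment Res→J4→P1→J3→Out: bottleneck 11, flow now 11.
Augment Res→J4→TankA→J2→Out: bottleneck 1, flow now 12.
Augment Res→J5→TankB→J3→Out: bottleneck 4, flow now 16.
Augment Res→J5→TankB→J2→Out: bottleneck 2, flow now 18.
No augmenting path remains; maximum flow = 18.
In the residual graph, reachable from Res: {Res, J5}.
Min-cut edges: Res→J4 (12), J5→TankB (6); capacity 12 + 6 = 18.
This cut is saturated, so no flow can exceed 18.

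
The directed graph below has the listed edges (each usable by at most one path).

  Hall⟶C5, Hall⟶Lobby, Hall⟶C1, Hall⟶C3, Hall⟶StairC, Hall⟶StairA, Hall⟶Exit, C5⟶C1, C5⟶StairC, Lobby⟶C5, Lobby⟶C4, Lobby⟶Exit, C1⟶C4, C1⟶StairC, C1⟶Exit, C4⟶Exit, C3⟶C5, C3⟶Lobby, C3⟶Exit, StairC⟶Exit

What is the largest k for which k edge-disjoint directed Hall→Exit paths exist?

6

Assign every edge capacity 1; by Menger, the answer equals the max flow.
Path Hall→Exit (+1); total 1.
Path Hall→Lobby→Exit (+1); total 2.
Path Hall→C1→Exit (+1); total 3.
Path Hall→C3→Exit (+1); total 4.
Path Hall→StairC→Exit (+1); total 5.
Path Hall→C5→C1→C4→Exit (+1); total 6.
No residual Hall→Exit path; max flow = 6.
Certifying cut of size 6: {Hall→C1, Hall→C3, Hall→C5, Hall→Exit, Hall→Lobby, Hall→StairC}.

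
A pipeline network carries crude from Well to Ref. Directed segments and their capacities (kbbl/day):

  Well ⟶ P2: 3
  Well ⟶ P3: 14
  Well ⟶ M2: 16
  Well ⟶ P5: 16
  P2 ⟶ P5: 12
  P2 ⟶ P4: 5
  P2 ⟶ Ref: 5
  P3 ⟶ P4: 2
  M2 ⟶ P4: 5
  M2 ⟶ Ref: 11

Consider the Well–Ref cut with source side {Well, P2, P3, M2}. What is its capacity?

Edges leaving {Well, P2, P3, M2}: Well→P5 (16), P2→P5 (12), P2→P4 (5), P2→Ref (5), P3→P4 (2), M2→P4 (5), M2→Ref (11).
Cut capacity = 16 + 12 + 5 + 5 + 2 + 5 + 11 = 56.

56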